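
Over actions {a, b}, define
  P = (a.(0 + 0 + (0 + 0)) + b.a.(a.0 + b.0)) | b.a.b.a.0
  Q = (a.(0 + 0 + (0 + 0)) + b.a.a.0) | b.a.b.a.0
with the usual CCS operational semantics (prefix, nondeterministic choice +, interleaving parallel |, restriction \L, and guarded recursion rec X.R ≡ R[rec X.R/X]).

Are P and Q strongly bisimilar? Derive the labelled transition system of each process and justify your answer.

LTS(P): 25 reachable states
  s0 = (a.(0 + 0 + (0 + 0)) + b.a.(a.0 + b.0)) | b.a.b.a.0 | ··a··> s1, ··b··> s2, ··b··> s3
  s1 = (0 + 0 + (0 + 0)) | b.a.b.a.0 | ··b··> s4
  s2 = (a.(0 + 0 + (0 + 0)) + b.a.(a.0 + b.0)) | a.b.a.0 | ··a··> s4, ··a··> s5, ··b··> s6
  s3 = a.(a.0 + b.0) | b.a.b.a.0 | ··a··> s7, ··b··> s6
  s4 = (0 + 0 + (0 + 0)) | a.b.a.0 | ··a··> s8
  s5 = (a.(0 + 0 + (0 + 0)) + b.a.(a.0 + b.0)) | b.a.0 | ··a··> s8, ··b··> s10, ··b··> s9
  s6 = a.(a.0 + b.0) | a.b.a.0 | ··a··> s10, ··a··> s11
  s7 = (a.0 + b.0) | b.a.b.a.0 | ··a··> s12, ··b··> s11, ··b··> s12
  s8 = (0 + 0 + (0 + 0)) | b.a.0 | ··b··> s13
  s9 = (a.(0 + 0 + (0 + 0)) + b.a.(a.0 + b.0)) | a.0 | ··a··> s13, ··a··> s14, ··b··> s15
  s10 = a.(a.0 + b.0) | b.a.0 | ··a··> s16, ··b··> s15
  s11 = (a.0 + b.0) | a.b.a.0 | ··a··> s16, ··a··> s17, ··b··> s17
  s12 = 0 | b.a.b.a.0 | ··b··> s17
  s13 = (0 + 0 + (0 + 0)) | a.0 | ··a··> s18
  s14 = (a.(0 + 0 + (0 + 0)) + b.a.(a.0 + b.0)) | 0 | ··a··> s18, ··b··> s19
  s15 = a.(a.0 + b.0) | a.0 | ··a··> s19, ··a··> s20
  s16 = (a.0 + b.0) | b.a.0 | ··a··> s21, ··b··> s20, ··b··> s21
  s17 = 0 | a.b.a.0 | ··a··> s21
  s18 = (0 + 0 + (0 + 0)) | 0 | deadlocked
  s19 = a.(a.0 + b.0) | 0 | ··a··> s22
  s20 = (a.0 + b.0) | a.0 | ··a··> s22, ··a··> s23, ··b··> s23
  s21 = 0 | b.a.0 | ··b··> s23
  s22 = (a.0 + b.0) | 0 | ··a··> s24, ··b··> s24
  s23 = 0 | a.0 | ··a··> s24
  s24 = 0 | 0 | deadlocked
LTS(Q): 25 reachable states
  t0 = (a.(0 + 0 + (0 + 0)) + b.a.a.0) | b.a.b.a.0 | ··a··> t1, ··b··> t2, ··b··> t3
  t1 = (0 + 0 + (0 + 0)) | b.a.b.a.0 | ··b··> t4
  t2 = (a.(0 + 0 + (0 + 0)) + b.a.a.0) | a.b.a.0 | ··a··> t4, ··a··> t5, ··b··> t6
  t3 = a.a.0 | b.a.b.a.0 | ··a··> t7, ··b··> t6
  t4 = (0 + 0 + (0 + 0)) | a.b.a.0 | ··a··> t8
  t5 = (a.(0 + 0 + (0 + 0)) + b.a.a.0) | b.a.0 | ··a··> t8, ··b··> t10, ··b··> t9
  t6 = a.a.0 | a.b.a.0 | ··a··> t10, ··a··> t11
  t7 = a.0 | b.a.b.a.0 | ··a··> t12, ··b··> t11
  t8 = (0 + 0 + (0 + 0)) | b.a.0 | ··b··> t13
  t9 = (a.(0 + 0 + (0 + 0)) + b.a.a.0) | a.0 | ··a··> t13, ··a··> t14, ··b··> t15
  t10 = a.a.0 | b.a.0 | ··a··> t16, ··b··> t15
  t11 = a.0 | a.b.a.0 | ··a··> t16, ··a··> t17
  t12 = 0 | b.a.b.a.0 | ··b··> t17
  t13 = (0 + 0 + (0 + 0)) | a.0 | ··a··> t18
  t14 = (a.(0 + 0 + (0 + 0)) + b.a.a.0) | 0 | ··a··> t18, ··b··> t19
  t15 = a.a.0 | a.0 | ··a··> t19, ··a··> t20
  t16 = a.0 | b.a.0 | ··a··> t21, ··b··> t20
  t17 = 0 | a.b.a.0 | ··a··> t21
  t18 = (0 + 0 + (0 + 0)) | 0 | deadlocked
  t19 = a.a.0 | 0 | ··a··> t22
  t20 = a.0 | a.0 | ··a··> t22, ··a··> t23
  t21 = 0 | b.a.0 | ··b··> t23
  t22 = a.0 | 0 | ··a··> t24
  t23 = 0 | a.0 | ··a··> t24
  t24 = 0 | 0 | deadlocked
Bisimilarity quotient blocks:
  B0 = {s0}
  B1 = {s1, s12, t1, t12}
  B2 = {s17, s4, t17, t4}
  B3 = {s21, s8, t21, t8}
  B4 = {s13, s23, t13, t22, t23}
  B5 = {s18, s24, t18, t24}
  B6 = {s3}
  B7 = {s7}
  B8 = {s11}
  B9 = {s16}
  B10 = {s20}
  B11 = {s22}
  B12 = {s6}
  B13 = {s10}
  B14 = {s15}
  B15 = {s19}
  B16 = {s2}
  B17 = {s5}
  B18 = {s9}
  B19 = {s14}
  B20 = {t0}
  B21 = {t3}
  B22 = {t7}
  B23 = {t11}
  B24 = {t16}
  B25 = {t19, t20}
  B26 = {t6}
  B27 = {t10}
  B28 = {t15}
  B29 = {t2}
  B30 = {t5}
  B31 = {t9}
  B32 = {t14}
s0 ∈ B0, t0 ∈ B20 → different blocks

NO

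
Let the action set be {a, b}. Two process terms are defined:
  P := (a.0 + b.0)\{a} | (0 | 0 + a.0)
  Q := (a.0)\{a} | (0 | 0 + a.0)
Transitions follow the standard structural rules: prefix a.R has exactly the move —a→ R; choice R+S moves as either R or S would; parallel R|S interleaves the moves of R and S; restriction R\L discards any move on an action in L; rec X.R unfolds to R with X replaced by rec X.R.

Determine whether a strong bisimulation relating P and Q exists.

not bisimilar

Reachable graph of P (4 states):
  m0 = (a.0 + b.0)\{a} | (0 | 0 + a.0) | --a--▸ m1, --b--▸ m2
  m1 = (a.0 + b.0)\{a} | 0 | --b--▸ m3
  m2 = 0\{a} | (0 | 0 + a.0) | --a--▸ m3
  m3 = 0\{a} | 0 | deadlocked
Reachable graph of Q (2 states):
  n0 = (a.0)\{a} | (0 | 0 + a.0) | --a--▸ n1
  n1 = (a.0)\{a} | 0 | deadlocked
Partition-refinement fixed point:
  B0 = {m0}
  B1 = {m1}
  B2 = {m3, n1}
  B3 = {m2, n0}
m0 ∈ B0, n0 ∈ B3 → different blocks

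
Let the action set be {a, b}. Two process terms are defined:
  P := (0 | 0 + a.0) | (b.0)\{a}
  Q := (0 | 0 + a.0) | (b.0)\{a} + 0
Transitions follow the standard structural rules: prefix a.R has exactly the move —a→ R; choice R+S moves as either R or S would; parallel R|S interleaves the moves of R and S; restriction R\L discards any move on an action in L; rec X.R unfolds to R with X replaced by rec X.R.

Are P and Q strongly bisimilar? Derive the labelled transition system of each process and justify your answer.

Reachable graph of P (4 states):
  p0 = (0 | 0 + a.0) | (b.0)\{a} ⊢ --a--▸ p1, --b--▸ p2
  p1 = 0 | (b.0)\{a} ⊢ --b--▸ p3
  p2 = (0 | 0 + a.0) | 0\{a} ⊢ --a--▸ p3
  p3 = 0 | 0\{a} ⊢ ·
Reachable graph of Q (4 states):
  q0 = (0 | 0 + a.0) | (b.0)\{a} + 0 ⊢ --a--▸ q1, --b--▸ q2
  q1 = 0 | (b.0)\{a} ⊢ --b--▸ q3
  q2 = (0 | 0 + a.0) | 0\{a} ⊢ --a--▸ q3
  q3 = 0 | 0\{a} ⊢ ·
Partition-refinement fixed point:
  B0 = {p0, q0}
  B1 = {p1, q1}
  B2 = {p3, q3}
  B3 = {p2, q2}
p0 ∈ B0, q0 ∈ B0 → same block

YES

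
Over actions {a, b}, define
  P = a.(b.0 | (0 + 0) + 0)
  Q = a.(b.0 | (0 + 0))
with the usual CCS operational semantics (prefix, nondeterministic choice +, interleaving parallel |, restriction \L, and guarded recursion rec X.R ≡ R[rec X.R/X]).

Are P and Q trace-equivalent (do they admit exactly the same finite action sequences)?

Reachable graph of P (3 states):
  u0 = a.(b.0 | (0 + 0) + 0) ⊢ --a--▸ u1
  u1 = b.0 | (0 + 0) + 0 ⊢ --b--▸ u2
  u2 = 0 | (0 + 0) ⊢ (no moves)
Reachable graph of Q (3 states):
  v0 = a.(b.0 | (0 + 0)) ⊢ --a--▸ v1
  v1 = b.0 | (0 + 0) ⊢ --b--▸ v2
  v2 = 0 | (0 + 0) ⊢ (no moves)
Bisimilarity quotient blocks:
  B0 = {u0, v0}
  B1 = {u1, v1}
  B2 = {u2, v2}
u0 ∈ B0, v0 ∈ B0 → same block
Bisimilar ⇒ trace-equivalent.

YES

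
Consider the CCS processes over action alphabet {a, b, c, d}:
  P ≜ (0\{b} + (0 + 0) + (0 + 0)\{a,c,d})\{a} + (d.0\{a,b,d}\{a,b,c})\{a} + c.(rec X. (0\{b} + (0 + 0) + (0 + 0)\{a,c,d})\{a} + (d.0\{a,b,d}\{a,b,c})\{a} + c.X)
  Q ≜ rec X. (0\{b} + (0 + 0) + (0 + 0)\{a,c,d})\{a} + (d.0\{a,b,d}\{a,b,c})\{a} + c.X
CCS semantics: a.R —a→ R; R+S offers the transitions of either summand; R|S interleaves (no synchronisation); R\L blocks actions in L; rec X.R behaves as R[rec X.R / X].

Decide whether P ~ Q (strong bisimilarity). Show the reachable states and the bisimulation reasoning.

LTS(P): 3 reachable states
  s0 = (0\{b} + (0 + 0) + (0 + 0)\{a,c,d})\{a} + (d.0\{a,b,d}\{a,b,c})\{a} + c.(rec X. (0\{b} + (0 + 0) + (0 + 0)\{a,c,d})\{a} + (d.0\{a,b,d}\{a,b,c})\{a} + c.X) ⊢ --c--▸ s1, --d--▸ s2
  s1 = rec X. (0\{b} + (0 + 0) + (0 + 0)\{a,c,d})\{a} + (d.0\{a,b,d}\{a,b,c})\{a} + c.X ⊢ --c--▸ s1, --d--▸ s2
  s2 = 0\{a,b,d}\{a,b,c}\{a} ⊢ (no moves)
LTS(Q): 2 reachable states
  t0 = rec X. (0\{b} + (0 + 0) + (0 + 0)\{a,c,d})\{a} + (d.0\{a,b,d}\{a,b,c})\{a} + c.X ⊢ --c--▸ t0, --d--▸ t1
  t1 = 0\{a,b,d}\{a,b,c}\{a} ⊢ (no moves)
Bisimilarity quotient blocks:
  B0 = {s0, s1, t0}
  B1 = {s2, t1}
s0 ∈ B0, t0 ∈ B0 → same block

YES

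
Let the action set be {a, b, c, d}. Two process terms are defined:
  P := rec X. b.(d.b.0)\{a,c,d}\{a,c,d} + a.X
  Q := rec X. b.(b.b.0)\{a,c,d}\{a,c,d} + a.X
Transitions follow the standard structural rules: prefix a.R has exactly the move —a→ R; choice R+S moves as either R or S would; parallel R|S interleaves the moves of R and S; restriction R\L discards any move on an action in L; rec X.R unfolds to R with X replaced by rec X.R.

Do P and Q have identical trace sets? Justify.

LTS(P): 2 reachable states
  p0 = rec X. b.(d.b.0)\{a,c,d}\{a,c,d} + a.X | —a→ p0, —b→ p1
  p1 = (d.b.0)\{a,c,d}\{a,c,d} | deadlocked
LTS(Q): 4 reachable states
  q0 = rec X. b.(b.b.0)\{a,c,d}\{a,c,d} + a.X | —a→ q0, —b→ q1
  q1 = (b.b.0)\{a,c,d}\{a,c,d} | —b→ q2
  q2 = (b.0)\{a,c,d}\{a,c,d} | —b→ q3
  q3 = 0\{a,c,d}\{a,c,d} | deadlocked
Run σ = ⟨bb⟩ on Q: start {q0}
  step 1 (b): {q1}
  step 2 (b): {q2}
  Q completes σ.
Run σ = ⟨bb⟩ on P: start {p0}
  step 1 (b): {p1}
  step 2 (b): ∅  — P cannot continue

trace-distinct — witness ⟨bb⟩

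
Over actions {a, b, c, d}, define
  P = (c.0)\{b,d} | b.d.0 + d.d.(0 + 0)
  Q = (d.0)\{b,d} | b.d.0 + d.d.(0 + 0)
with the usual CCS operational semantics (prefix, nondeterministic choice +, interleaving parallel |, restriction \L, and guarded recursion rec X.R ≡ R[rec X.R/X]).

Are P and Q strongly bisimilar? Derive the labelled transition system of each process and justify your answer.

P's transition system — 8 states:
  u0 = (c.0)\{b,d} | b.d.0 + d.d.(0 + 0) → =b=> u1, =c=> u2, =d=> u3
  u1 = (c.0)\{b,d} | d.0 → =c=> u4, =d=> u5
  u2 = 0\{b,d} | b.d.0 → =b=> u4
  u3 = d.(0 + 0) → =d=> u6
  u4 = 0\{b,d} | d.0 → =d=> u7
  u5 = (c.0)\{b,d} | 0 → =c=> u7
  u6 = 0 + 0 → ·
  u7 = 0\{b,d} | 0 → ·
Q's transition system — 5 states:
  v0 = (d.0)\{b,d} | b.d.0 + d.d.(0 + 0) → =b=> v1, =d=> v2
  v1 = (d.0)\{b,d} | d.0 → =d=> v3
  v2 = d.(0 + 0) → =d=> v4
  v3 = (d.0)\{b,d} | 0 → ·
  v4 = 0 + 0 → ·
Coarsest stable partition (strong bisimilarity classes):
  B0 = {u0}
  B1 = {u2}
  B2 = {u3, u4, v1, v2}
  B3 = {u6, u7, v3, v4}
  B4 = {u1}
  B5 = {u5}
  B6 = {v0}
u0 ∈ B0, v0 ∈ B6 → different blocks

P ≁ Q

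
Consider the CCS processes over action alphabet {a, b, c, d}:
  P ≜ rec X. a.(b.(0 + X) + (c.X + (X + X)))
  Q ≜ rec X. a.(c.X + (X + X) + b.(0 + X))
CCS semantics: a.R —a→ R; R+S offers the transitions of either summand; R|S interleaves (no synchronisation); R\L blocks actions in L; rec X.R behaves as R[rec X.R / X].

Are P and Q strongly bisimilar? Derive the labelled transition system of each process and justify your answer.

Reachable graph of P (3 states):
  u0 = rec X. a.(b.(0 + X) + (c.X + (X + X))) :: —a→ u1
  u1 = b.(0 + (rec X. a.(b.(0 + X) + (c.X + (X + X))))) + (c.(rec X. a.(b.(0 + X) + (c.X + (X + X)))) + ((rec X. a.(b.(0 + X) + (c.X + (X + X)))) + (rec X. a.(b.(0 + X) + (c.X + (X + X)))))) :: —a→ u1, —b→ u2, —c→ u0
  u2 = 0 + (rec X. a.(b.(0 + X) + (c.X + (X + X)))) :: —a→ u1
Reachable graph of Q (3 states):
  v0 = rec X. a.(c.X + (X + X) + b.(0 + X)) :: —a→ v1
  v1 = c.(rec X. a.(c.X + (X + X) + b.(0 + X))) + ((rec X. a.(c.X + (X + X) + b.(0 + X))) + (rec X. a.(c.X + (X + X) + b.(0 + X)))) + b.(0 + (rec X. a.(c.X + (X + X) + b.(0 + X)))) :: —a→ v1, —b→ v2, —c→ v0
  v2 = 0 + (rec X. a.(c.X + (X + X) + b.(0 + X))) :: —a→ v1
Bisimilarity quotient blocks:
  B0 = {u0, u2, v0, v2}
  B1 = {u1, v1}
u0 ∈ B0, v0 ∈ B0 → same block

P ~ Q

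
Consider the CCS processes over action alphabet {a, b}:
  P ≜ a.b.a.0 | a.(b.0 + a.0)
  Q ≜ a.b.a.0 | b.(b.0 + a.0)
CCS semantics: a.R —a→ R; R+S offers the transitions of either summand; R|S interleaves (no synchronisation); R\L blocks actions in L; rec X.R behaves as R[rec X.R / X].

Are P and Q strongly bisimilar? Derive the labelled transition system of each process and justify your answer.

LTS(P): 12 reachable states
  m0 = a.b.a.0 | a.(b.0 + a.0) has moves -a-> m1, -a-> m2
  m1 = a.b.a.0 | (b.0 + a.0) has moves -a-> m3, -a-> m4, -b-> m3
  m2 = b.a.0 | a.(b.0 + a.0) has moves -a-> m4, -b-> m5
  m3 = a.b.a.0 | 0 has moves -a-> m6
  m4 = b.a.0 | (b.0 + a.0) has moves -a-> m6, -b-> m6, -b-> m7
  m5 = a.0 | a.(b.0 + a.0) has moves -a-> m7, -a-> m8
  m6 = b.a.0 | 0 has moves -b-> m9
  m7 = a.0 | (b.0 + a.0) has moves -a-> m10, -a-> m9, -b-> m9
  m8 = 0 | a.(b.0 + a.0) has moves -a-> m10
  m9 = a.0 | 0 has moves -a-> m11
  m10 = 0 | (b.0 + a.0) has moves -a-> m11, -b-> m11
  m11 = 0 | 0 has moves deadlocked
LTS(Q): 12 reachable states
  n0 = a.b.a.0 | b.(b.0 + a.0) has moves -a-> n1, -b-> n2
  n1 = b.a.0 | b.(b.0 + a.0) has moves -b-> n3, -b-> n4
  n2 = a.b.a.0 | (b.0 + a.0) has moves -a-> n4, -a-> n5, -b-> n5
  n3 = a.0 | b.(b.0 + a.0) has moves -a-> n6, -b-> n7
  n4 = b.a.0 | (b.0 + a.0) has moves -a-> n8, -b-> n7, -b-> n8
  n5 = a.b.a.0 | 0 has moves -a-> n8
  n6 = 0 | b.(b.0 + a.0) has moves -b-> n9
  n7 = a.0 | (b.0 + a.0) has moves -a-> n10, -a-> n9, -b-> n10
  n8 = b.a.0 | 0 has moves -b-> n10
  n9 = 0 | (b.0 + a.0) has moves -a-> n11, -b-> n11
  n10 = a.0 | 0 has moves -a-> n11
  n11 = 0 | 0 has moves deadlocked
Coarsest stable partition (strong bisimilarity classes):
  B0 = {m0}
  B1 = {m1, n2}
  B2 = {m3, n5}
  B3 = {m6, n8}
  B4 = {m9, n10}
  B5 = {m11, n11}
  B6 = {m4, n4}
  B7 = {m7, n7}
  B8 = {m10, n9}
  B9 = {m2}
  B10 = {m5}
  B11 = {m8}
  B12 = {n0}
  B13 = {n1}
  B14 = {n3}
  B15 = {n6}
m0 ∈ B0, n0 ∈ B12 → different blocks

P ≁ Q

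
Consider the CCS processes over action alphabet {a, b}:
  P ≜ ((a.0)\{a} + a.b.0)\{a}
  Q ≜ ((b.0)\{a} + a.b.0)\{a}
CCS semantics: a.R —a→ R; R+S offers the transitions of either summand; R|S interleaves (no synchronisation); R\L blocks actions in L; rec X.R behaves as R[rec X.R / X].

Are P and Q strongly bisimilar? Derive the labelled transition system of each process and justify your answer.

not bisimilar

Reachable graph of P (1 states):
  m0 = ((a.0)\{a} + a.b.0)\{a} ⊢ stopped
Reachable graph of Q (2 states):
  n0 = ((b.0)\{a} + a.b.0)\{a} ⊢ =b=> n1
  n1 = 0\{a}\{a} ⊢ stopped
Bisimilarity quotient blocks:
  B0 = {m0, n1}
  B1 = {n0}
m0 ∈ B0, n0 ∈ B1 → different blocks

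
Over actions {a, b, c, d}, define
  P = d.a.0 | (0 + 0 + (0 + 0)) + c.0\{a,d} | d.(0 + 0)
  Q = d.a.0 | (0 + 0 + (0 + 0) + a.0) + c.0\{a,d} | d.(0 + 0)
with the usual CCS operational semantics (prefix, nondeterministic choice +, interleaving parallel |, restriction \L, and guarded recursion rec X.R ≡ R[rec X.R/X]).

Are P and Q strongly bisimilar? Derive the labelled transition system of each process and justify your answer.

not bisimilar

P's transition system — 6 states:
  p0 = d.a.0 | (0 + 0 + (0 + 0)) + c.0\{a,d} | d.(0 + 0) ⊢ =c=> p1, =d=> p2, =d=> p3
  p1 = 0\{a,d} | d.(0 + 0) ⊢ =d=> p4
  p2 = a.0 | (0 + 0 + (0 + 0)) ⊢ =a=> p5
  p3 = c.0\{a,d} | (0 + 0) ⊢ =c=> p4
  p4 = 0\{a,d} | (0 + 0) ⊢ ∅
  p5 = 0 | (0 + 0 + (0 + 0)) ⊢ ∅
Q's transition system — 9 states:
  q0 = d.a.0 | (0 + 0 + (0 + 0) + a.0) + c.0\{a,d} | d.(0 + 0) ⊢ =a=> q1, =c=> q2, =d=> q3, =d=> q4
  q1 = d.a.0 | 0 ⊢ =d=> q5
  q2 = 0\{a,d} | d.(0 + 0) ⊢ =d=> q6
  q3 = a.0 | (0 + 0 + (0 + 0) + a.0) ⊢ =a=> q5, =a=> q7
  q4 = c.0\{a,d} | (0 + 0) ⊢ =c=> q6
  q5 = a.0 | 0 ⊢ =a=> q8
  q6 = 0\{a,d} | (0 + 0) ⊢ ∅
  q7 = 0 | (0 + 0 + (0 + 0) + a.0) ⊢ =a=> q8
  q8 = 0 | 0 ⊢ ∅
Partition-refinement fixed point:
  B0 = {p0}
  B1 = {p3, q4}
  B2 = {p4, p5, q6, q8}
  B3 = {p1, q2}
  B4 = {p2, q5, q7}
  B5 = {q0}
  B6 = {q3}
  B7 = {q1}
p0 ∈ B0, q0 ∈ B5 → different blocks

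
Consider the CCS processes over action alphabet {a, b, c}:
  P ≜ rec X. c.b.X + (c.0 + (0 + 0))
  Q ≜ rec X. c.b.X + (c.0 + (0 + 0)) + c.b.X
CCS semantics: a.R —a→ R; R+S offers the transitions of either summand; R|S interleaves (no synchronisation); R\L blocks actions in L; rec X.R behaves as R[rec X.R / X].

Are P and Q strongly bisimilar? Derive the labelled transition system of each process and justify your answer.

P ~ Q

LTS(P): 3 reachable states
  s0 = rec X. c.b.X + (c.0 + (0 + 0)) ⊢ —c→ s1, —c→ s2
  s1 = 0 ⊢ ∅
  s2 = b.(rec X. c.b.X + (c.0 + (0 + 0))) ⊢ —b→ s0
LTS(Q): 3 reachable states
  t0 = rec X. c.b.X + (c.0 + (0 + 0)) + c.b.X ⊢ —c→ t1, —c→ t2
  t1 = 0 ⊢ ∅
  t2 = b.(rec X. c.b.X + (c.0 + (0 + 0)) + c.b.X) ⊢ —b→ t0
Bisimilarity quotient blocks:
  B0 = {s0, t0}
  B1 = {s2, t2}
  B2 = {s1, t1}
s0 ∈ B0, t0 ∈ B0 → same block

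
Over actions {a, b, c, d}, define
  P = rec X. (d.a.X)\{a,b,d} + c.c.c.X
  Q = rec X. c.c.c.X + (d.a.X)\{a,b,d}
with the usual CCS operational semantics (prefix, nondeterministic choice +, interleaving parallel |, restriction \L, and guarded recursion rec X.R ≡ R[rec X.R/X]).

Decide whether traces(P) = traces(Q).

traces(P) = traces(Q)

P's transition system — 3 states:
  s0 = rec X. (d.a.X)\{a,b,d} + c.c.c.X :: --c--▸ s1
  s1 = c.c.(rec X. (d.a.X)\{a,b,d} + c.c.c.X) :: --c--▸ s2
  s2 = c.(rec X. (d.a.X)\{a,b,d} + c.c.c.X) :: --c--▸ s0
Q's transition system — 3 states:
  t0 = rec X. c.c.c.X + (d.a.X)\{a,b,d} :: --c--▸ t1
  t1 = c.c.(rec X. c.c.c.X + (d.a.X)\{a,b,d}) :: --c--▸ t2
  t2 = c.(rec X. c.c.c.X + (d.a.X)\{a,b,d}) :: --c--▸ t0
Partition-refinement fixed point:
  B0 = {s0, s1, s2, t0, t1, t2}
s0 ∈ B0, t0 ∈ B0 → same block
Bisimilar ⇒ trace-equivalent.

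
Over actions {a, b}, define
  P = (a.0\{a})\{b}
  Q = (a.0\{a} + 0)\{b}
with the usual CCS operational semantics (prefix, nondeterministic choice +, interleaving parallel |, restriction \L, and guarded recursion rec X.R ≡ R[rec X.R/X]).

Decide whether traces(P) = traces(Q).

Reachable graph of P (2 states):
  s0 = (a.0\{a})\{b} ⊢ =a=> s1
  s1 = 0\{a}\{b} ⊢ stopped
Reachable graph of Q (2 states):
  t0 = (a.0\{a} + 0)\{b} ⊢ =a=> t1
  t1 = 0\{a}\{b} ⊢ stopped
Bisimilarity quotient blocks:
  B0 = {s0, t0}
  B1 = {s1, t1}
s0 ∈ B0, t0 ∈ B0 → same block
Bisimilar ⇒ trace-equivalent.

YES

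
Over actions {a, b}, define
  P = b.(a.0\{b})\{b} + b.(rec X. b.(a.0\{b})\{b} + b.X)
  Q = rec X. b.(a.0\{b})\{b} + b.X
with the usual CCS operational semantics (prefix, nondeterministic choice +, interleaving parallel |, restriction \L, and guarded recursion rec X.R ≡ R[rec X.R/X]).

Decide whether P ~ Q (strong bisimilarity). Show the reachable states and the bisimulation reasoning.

P's transition system — 4 states:
  p0 = b.(a.0\{b})\{b} + b.(rec X. b.(a.0\{b})\{b} + b.X) has moves -b-> p1, -b-> p2
  p1 = (a.0\{b})\{b} has moves -a-> p3
  p2 = rec X. b.(a.0\{b})\{b} + b.X has moves -b-> p1, -b-> p2
  p3 = 0\{b}\{b} has moves ·
Q's transition system — 3 states:
  q0 = rec X. b.(a.0\{b})\{b} + b.X has moves -b-> q0, -b-> q1
  q1 = (a.0\{b})\{b} has moves -a-> q2
  q2 = 0\{b}\{b} has moves ·
Partition-refinement fixed point:
  B0 = {p0, p2, q0}
  B1 = {p1, q1}
  B2 = {p3, q2}
p0 ∈ B0, q0 ∈ B0 → same block

bisimilar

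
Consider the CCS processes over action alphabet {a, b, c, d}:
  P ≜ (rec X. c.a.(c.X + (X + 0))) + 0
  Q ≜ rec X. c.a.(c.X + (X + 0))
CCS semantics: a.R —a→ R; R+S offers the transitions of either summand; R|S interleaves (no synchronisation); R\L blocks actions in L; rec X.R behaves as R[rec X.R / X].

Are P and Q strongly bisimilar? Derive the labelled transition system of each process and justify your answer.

YES

LTS(P): 4 reachable states
  s0 = (rec X. c.a.(c.X + (X + 0))) + 0 → —c→ s1
  s1 = a.(c.(rec X. c.a.(c.X + (X + 0))) + ((rec X. c.a.(c.X + (X + 0))) + 0)) → —a→ s2
  s2 = c.(rec X. c.a.(c.X + (X + 0))) + ((rec X. c.a.(c.X + (X + 0))) + 0) → —c→ s1, —c→ s3
  s3 = rec X. c.a.(c.X + (X + 0)) → —c→ s1
LTS(Q): 3 reachable states
  t0 = rec X. c.a.(c.X + (X + 0)) → —c→ t1
  t1 = a.(c.(rec X. c.a.(c.X + (X + 0))) + ((rec X. c.a.(c.X + (X + 0))) + 0)) → —a→ t2
  t2 = c.(rec X. c.a.(c.X + (X + 0))) + ((rec X. c.a.(c.X + (X + 0))) + 0) → —c→ t0, —c→ t1
Partition-refinement fixed point:
  B0 = {s0, s3, t0}
  B1 = {s1, t1}
  B2 = {s2, t2}
s0 ∈ B0, t0 ∈ B0 → same block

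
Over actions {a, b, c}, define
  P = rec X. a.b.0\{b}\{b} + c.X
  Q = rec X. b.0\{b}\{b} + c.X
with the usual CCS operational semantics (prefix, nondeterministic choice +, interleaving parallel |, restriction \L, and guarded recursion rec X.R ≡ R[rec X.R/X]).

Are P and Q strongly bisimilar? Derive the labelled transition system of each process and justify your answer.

Reachable graph of P (3 states):
  p0 = rec X. a.b.0\{b}\{b} + c.X ⊢ —a→ p1, —c→ p0
  p1 = b.0\{b}\{b} ⊢ —b→ p2
  p2 = 0\{b}\{b} ⊢ ·
Reachable graph of Q (2 states):
  q0 = rec X. b.0\{b}\{b} + c.X ⊢ —b→ q1, —c→ q0
  q1 = 0\{b}\{b} ⊢ ·
Partition-refinement fixed point:
  B0 = {p0}
  B1 = {p1}
  B2 = {p2, q1}
  B3 = {q0}
p0 ∈ B0, q0 ∈ B3 → different blocks

not bisimilar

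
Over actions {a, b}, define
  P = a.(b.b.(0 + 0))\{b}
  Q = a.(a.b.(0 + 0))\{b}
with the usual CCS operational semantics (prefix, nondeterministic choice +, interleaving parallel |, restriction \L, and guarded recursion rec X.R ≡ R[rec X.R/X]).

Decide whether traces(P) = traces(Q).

NO — witness ⟨aa⟩

P's transition system — 2 states:
  m0 = a.(b.b.(0 + 0))\{b} has moves ··a··> m1
  m1 = (b.b.(0 + 0))\{b} has moves deadlocked
Q's transition system — 3 states:
  n0 = a.(a.b.(0 + 0))\{b} has moves ··a··> n1
  n1 = (a.b.(0 + 0))\{b} has moves ··a··> n2
  n2 = (b.(0 + 0))\{b} has moves deadlocked
Executing aa from Q (initial set {n0}):
  after a @ step 1: {n1}
  after a @ step 2: {n2}
  Q completes σ.
Executing aa from P (initial set {m0}):
  after a @ step 1: {m1}
  after a @ step 2: ∅  — P cannot continue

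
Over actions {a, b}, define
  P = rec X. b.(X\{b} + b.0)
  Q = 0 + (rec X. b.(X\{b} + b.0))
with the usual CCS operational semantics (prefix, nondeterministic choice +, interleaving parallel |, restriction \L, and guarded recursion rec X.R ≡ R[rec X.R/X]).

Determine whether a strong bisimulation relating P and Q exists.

bisimilar

LTS(P): 3 reachable states
  u0 = rec X. b.(X\{b} + b.0) | --b--▸ u1
  u1 = (rec X. b.(X\{b} + b.0))\{b} + b.0 | --b--▸ u2
  u2 = 0 | ∅
LTS(Q): 3 reachable states
  v0 = 0 + (rec X. b.(X\{b} + b.0)) | --b--▸ v1
  v1 = (rec X. b.(X\{b} + b.0))\{b} + b.0 | --b--▸ v2
  v2 = 0 | ∅
Bisimilarity quotient blocks:
  B0 = {u0, v0}
  B1 = {u1, v1}
  B2 = {u2, v2}
u0 ∈ B0, v0 ∈ B0 → same block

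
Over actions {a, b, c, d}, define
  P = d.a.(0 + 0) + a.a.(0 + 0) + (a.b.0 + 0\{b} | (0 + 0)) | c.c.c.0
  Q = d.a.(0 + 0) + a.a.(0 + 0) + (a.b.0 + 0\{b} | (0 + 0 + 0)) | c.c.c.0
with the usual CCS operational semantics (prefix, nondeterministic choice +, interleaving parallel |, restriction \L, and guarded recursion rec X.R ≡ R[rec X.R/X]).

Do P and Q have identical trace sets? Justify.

YES

Reachable graph of P (14 states):
  u0 = d.a.(0 + 0) + a.a.(0 + 0) + (a.b.0 + 0\{b} | (0 + 0)) | c.c.c.0 has moves -a-> u1, -a-> u2, -c-> u3, -d-> u1
  u1 = a.(0 + 0) has moves -a-> u4
  u2 = b.0 | c.c.c.0 has moves -b-> u5, -c-> u6
  u3 = (a.b.0 + 0\{b} | (0 + 0)) | c.c.0 has moves -a-> u6, -c-> u7
  u4 = 0 + 0 has moves (no moves)
  u5 = 0 | c.c.c.0 has moves -c-> u8
  u6 = b.0 | c.c.0 has moves -b-> u8, -c-> u9
  u7 = (a.b.0 + 0\{b} | (0 + 0)) | c.0 has moves -a-> u9, -c-> u10
  u8 = 0 | c.c.0 has moves -c-> u11
  u9 = b.0 | c.0 has moves -b-> u11, -c-> u12
  u10 = (a.b.0 + 0\{b} | (0 + 0)) | 0 has moves -a-> u12
  u11 = 0 | c.0 has moves -c-> u13
  u12 = b.0 | 0 has moves -b-> u13
  u13 = 0 | 0 has moves (no moves)
Reachable graph of Q (14 states):
  v0 = d.a.(0 + 0) + a.a.(0 + 0) + (a.b.0 + 0\{b} | (0 + 0 + 0)) | c.c.c.0 has moves -a-> v1, -a-> v2, -c-> v3, -d-> v1
  v1 = a.(0 + 0) has moves -a-> v4
  v2 = b.0 | c.c.c.0 has moves -b-> v5, -c-> v6
  v3 = (a.b.0 + 0\{b} | (0 + 0 + 0)) | c.c.0 has moves -a-> v6, -c-> v7
  v4 = 0 + 0 has moves (no moves)
  v5 = 0 | c.c.c.0 has moves -c-> v8
  v6 = b.0 | c.c.0 has moves -b-> v8, -c-> v9
  v7 = (a.b.0 + 0\{b} | (0 + 0 + 0)) | c.0 has moves -a-> v9, -c-> v10
  v8 = 0 | c.c.0 has moves -c-> v11
  v9 = b.0 | c.0 has moves -b-> v11, -c-> v12
  v10 = (a.b.0 + 0\{b} | (0 + 0 + 0)) | 0 has moves -a-> v12
  v11 = 0 | c.0 has moves -c-> v13
  v12 = b.0 | 0 has moves -b-> v13
  v13 = 0 | 0 has moves (no moves)
Partition-refinement fixed point:
  B0 = {u0, v0}
  B1 = {u1, v1}
  B2 = {u13, u4, v13, v4}
  B3 = {u3, v3}
  B4 = {u7, v7}
  B5 = {u9, v9}
  B6 = {u11, v11}
  B7 = {u12, v12}
  B8 = {u10, v10}
  B9 = {u6, v6}
  B10 = {u8, v8}
  B11 = {u2, v2}
  B12 = {u5, v5}
u0 ∈ B0, v0 ∈ B0 → same block
Bisimilar ⇒ trace-equivalent.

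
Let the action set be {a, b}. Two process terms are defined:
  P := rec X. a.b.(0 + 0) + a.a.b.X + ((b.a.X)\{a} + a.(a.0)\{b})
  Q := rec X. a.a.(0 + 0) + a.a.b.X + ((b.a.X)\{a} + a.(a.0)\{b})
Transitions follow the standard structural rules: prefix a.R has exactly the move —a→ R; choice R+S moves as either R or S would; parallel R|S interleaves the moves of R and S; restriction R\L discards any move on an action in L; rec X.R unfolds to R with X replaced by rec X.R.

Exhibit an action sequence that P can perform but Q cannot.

ab

Reachable graph of P (8 states):
  p0 = rec X. a.b.(0 + 0) + a.a.b.X + ((b.a.X)\{a} + a.(a.0)\{b}) :: -a-> p1, -a-> p2, -a-> p3, -b-> p4
  p1 = (a.0)\{b} :: -a-> p5
  p2 = a.b.(rec X. a.b.(0 + 0) + a.a.b.X + ((b.a.X)\{a} + a.(a.0)\{b})) :: -a-> p6
  p3 = b.(0 + 0) :: -b-> p7
  p4 = (a.(rec X. a.b.(0 + 0) + a.a.b.X + ((b.a.X)\{a} + a.(a.0)\{b})))\{a} :: stopped
  p5 = 0\{b} :: stopped
  p6 = b.(rec X. a.b.(0 + 0) + a.a.b.X + ((b.a.X)\{a} + a.(a.0)\{b})) :: -b-> p0
  p7 = 0 + 0 :: stopped
Reachable graph of Q (8 states):
  q0 = rec X. a.a.(0 + 0) + a.a.b.X + ((b.a.X)\{a} + a.(a.0)\{b}) :: -a-> q1, -a-> q2, -a-> q3, -b-> q4
  q1 = (a.0)\{b} :: -a-> q5
  q2 = a.(0 + 0) :: -a-> q6
  q3 = a.b.(rec X. a.a.(0 + 0) + a.a.b.X + ((b.a.X)\{a} + a.(a.0)\{b})) :: -a-> q7
  q4 = (a.(rec X. a.a.(0 + 0) + a.a.b.X + ((b.a.X)\{a} + a.(a.0)\{b})))\{a} :: stopped
  q5 = 0\{b} :: stopped
  q6 = 0 + 0 :: stopped
  q7 = b.(rec X. a.a.(0 + 0) + a.a.b.X + ((b.a.X)\{a} + a.(a.0)\{b})) :: -b-> q0
Run σ = ⟨ab⟩ on P: start {p0}
  after a @ step 1: {p1, p2, p3}
  after b @ step 2: {p7}
  P completes σ.
Run σ = ⟨ab⟩ on Q: start {q0}
  after a @ step 1: {q1, q2, q3}
  after b @ step 2: ∅  — Q cannot continue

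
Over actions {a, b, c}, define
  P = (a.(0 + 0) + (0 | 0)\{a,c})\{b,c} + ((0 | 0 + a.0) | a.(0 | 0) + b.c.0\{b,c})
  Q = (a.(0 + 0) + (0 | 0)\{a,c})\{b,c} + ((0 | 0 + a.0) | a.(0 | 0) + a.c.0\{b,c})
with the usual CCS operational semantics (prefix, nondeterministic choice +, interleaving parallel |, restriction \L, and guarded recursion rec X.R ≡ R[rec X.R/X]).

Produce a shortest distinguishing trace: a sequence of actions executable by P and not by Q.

P's transition system — 7 states:
  p0 = (a.(0 + 0) + (0 | 0)\{a,c})\{b,c} + ((0 | 0 + a.0) | a.(0 | 0) + b.c.0\{b,c}) ⊢ —a→ p1, —a→ p2, —a→ p3, —b→ p4
  p1 = (0 + 0)\{b,c} ⊢ (no moves)
  p2 = (0 | 0 + a.0) | (0 | 0) ⊢ —a→ p5
  p3 = 0 | a.(0 | 0) ⊢ —a→ p5
  p4 = c.0\{b,c} ⊢ —c→ p6
  p5 = 0 | (0 | 0) ⊢ (no moves)
  p6 = 0\{b,c} ⊢ (no moves)
Q's transition system — 7 states:
  q0 = (a.(0 + 0) + (0 | 0)\{a,c})\{b,c} + ((0 | 0 + a.0) | a.(0 | 0) + a.c.0\{b,c}) ⊢ —a→ q1, —a→ q2, —a→ q3, —a→ q4
  q1 = (0 + 0)\{b,c} ⊢ (no moves)
  q2 = (0 | 0 + a.0) | (0 | 0) ⊢ —a→ q5
  q3 = 0 | a.(0 | 0) ⊢ —a→ q5
  q4 = c.0\{b,c} ⊢ —c→ q6
  q5 = 0 | (0 | 0) ⊢ (no moves)
  q6 = 0\{b,c} ⊢ (no moves)
Executing b from P (initial set {p0}):
  after b @ step 1: {p4}
  ✓ P
Executing b from Q (initial set {q0}):
  after b @ step 1: no successor for Q

b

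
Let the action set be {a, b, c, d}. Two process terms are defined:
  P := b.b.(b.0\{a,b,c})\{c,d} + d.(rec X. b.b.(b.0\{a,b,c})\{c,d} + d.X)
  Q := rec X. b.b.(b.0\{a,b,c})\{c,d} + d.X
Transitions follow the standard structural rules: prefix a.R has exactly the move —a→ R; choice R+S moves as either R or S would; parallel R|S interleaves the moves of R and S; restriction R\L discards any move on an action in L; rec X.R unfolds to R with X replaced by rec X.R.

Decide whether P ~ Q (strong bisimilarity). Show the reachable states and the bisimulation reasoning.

P ~ Q

LTS(P): 5 reachable states
  s0 = b.b.(b.0\{a,b,c})\{c,d} + d.(rec X. b.b.(b.0\{a,b,c})\{c,d} + d.X) :: —b→ s1, —d→ s2
  s1 = b.(b.0\{a,b,c})\{c,d} :: —b→ s3
  s2 = rec X. b.b.(b.0\{a,b,c})\{c,d} + d.X :: —b→ s1, —d→ s2
  s3 = (b.0\{a,b,c})\{c,d} :: —b→ s4
  s4 = 0\{a,b,c}\{c,d} :: ·
LTS(Q): 4 reachable states
  t0 = rec X. b.b.(b.0\{a,b,c})\{c,d} + d.X :: —b→ t1, —d→ t0
  t1 = b.(b.0\{a,b,c})\{c,d} :: —b→ t2
  t2 = (b.0\{a,b,c})\{c,d} :: —b→ t3
  t3 = 0\{a,b,c}\{c,d} :: ·
Coarsest stable partition (strong bisimilarity classes):
  B0 = {s0, s2, t0}
  B1 = {s1, t1}
  B2 = {s3, t2}
  B3 = {s4, t3}
s0 ∈ B0, t0 ∈ B0 → same block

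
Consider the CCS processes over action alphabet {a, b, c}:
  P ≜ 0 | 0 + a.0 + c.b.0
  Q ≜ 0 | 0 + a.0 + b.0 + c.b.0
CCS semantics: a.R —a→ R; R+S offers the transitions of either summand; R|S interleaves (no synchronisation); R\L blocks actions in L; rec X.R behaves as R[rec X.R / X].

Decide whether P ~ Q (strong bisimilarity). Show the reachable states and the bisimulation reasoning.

P's transition system — 3 states:
  m0 = 0 | 0 + a.0 + c.b.0 has moves -a-> m1, -c-> m2
  m1 = 0 has moves ·
  m2 = b.0 has moves -b-> m1
Q's transition system — 3 states:
  n0 = 0 | 0 + a.0 + b.0 + c.b.0 has moves -a-> n1, -b-> n1, -c-> n2
  n1 = 0 has moves ·
  n2 = b.0 has moves -b-> n1
Bisimilarity quotient blocks:
  B0 = {m0}
  B1 = {m1, n1}
  B2 = {m2, n2}
  B3 = {n0}
m0 ∈ B0, n0 ∈ B3 → different blocks

not bisimilar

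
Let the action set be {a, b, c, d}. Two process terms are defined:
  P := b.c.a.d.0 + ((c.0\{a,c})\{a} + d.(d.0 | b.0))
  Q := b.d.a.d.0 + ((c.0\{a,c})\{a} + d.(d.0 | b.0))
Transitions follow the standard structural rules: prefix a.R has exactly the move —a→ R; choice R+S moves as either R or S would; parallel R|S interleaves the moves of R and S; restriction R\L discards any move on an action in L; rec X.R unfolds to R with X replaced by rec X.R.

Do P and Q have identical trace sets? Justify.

P's transition system — 10 states:
  m0 = b.c.a.d.0 + ((c.0\{a,c})\{a} + d.(d.0 | b.0)) → =b=> m1, =c=> m2, =d=> m3
  m1 = c.a.d.0 → =c=> m4
  m2 = 0\{a,c}\{a} → ·
  m3 = d.0 | b.0 → =b=> m5, =d=> m6
  m4 = a.d.0 → =a=> m7
  m5 = d.0 | 0 → =d=> m8
  m6 = 0 | b.0 → =b=> m8
  m7 = d.0 → =d=> m9
  m8 = 0 | 0 → ·
  m9 = 0 → ·
Q's transition system — 10 states:
  n0 = b.d.a.d.0 + ((c.0\{a,c})\{a} + d.(d.0 | b.0)) → =b=> n1, =c=> n2, =d=> n3
  n1 = d.a.d.0 → =d=> n4
  n2 = 0\{a,c}\{a} → ·
  n3 = d.0 | b.0 → =b=> n5, =d=> n6
  n4 = a.d.0 → =a=> n7
  n5 = d.0 | 0 → =d=> n8
  n6 = 0 | b.0 → =b=> n8
  n7 = d.0 → =d=> n9
  n8 = 0 | 0 → ·
  n9 = 0 → ·
Trace ⟨bc⟩ through P, begin at {m0}:
  after b @ step 1: {m1}
  after c @ step 2: {m4}
  — P admits the full trace.
Trace ⟨bc⟩ through Q, begin at {n0}:
  after b @ step 1: {n1}
  after c @ step 2: ∅  — Q cannot continue

trace-distinct — witness ⟨bc⟩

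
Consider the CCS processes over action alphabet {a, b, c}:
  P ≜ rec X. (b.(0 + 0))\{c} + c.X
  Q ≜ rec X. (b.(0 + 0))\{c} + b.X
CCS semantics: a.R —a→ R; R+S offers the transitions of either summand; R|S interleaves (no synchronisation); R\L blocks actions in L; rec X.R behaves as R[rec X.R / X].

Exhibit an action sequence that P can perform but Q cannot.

LTS(P): 2 reachable states
  u0 = rec X. (b.(0 + 0))\{c} + c.X ⊢ --b--▸ u1, --c--▸ u0
  u1 = (0 + 0)\{c} ⊢ stopped
LTS(Q): 2 reachable states
  v0 = rec X. (b.(0 + 0))\{c} + b.X ⊢ --b--▸ v0, --b--▸ v1
  v1 = (0 + 0)\{c} ⊢ stopped
Trace ⟨c⟩ through P, begin at {u0}:
  after c @ step 1: {u0}
  ✓ P
Trace ⟨c⟩ through Q, begin at {v0}:
  after c @ step 1: ∅  — Q cannot continue

c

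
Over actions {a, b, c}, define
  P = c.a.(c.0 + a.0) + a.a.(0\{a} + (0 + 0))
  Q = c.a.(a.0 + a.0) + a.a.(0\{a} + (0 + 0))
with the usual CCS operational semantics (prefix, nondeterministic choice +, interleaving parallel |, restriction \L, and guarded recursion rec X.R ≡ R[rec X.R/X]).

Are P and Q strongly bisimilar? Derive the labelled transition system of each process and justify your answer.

P ≁ Q

P's transition system — 6 states:
  u0 = c.a.(c.0 + a.0) + a.a.(0\{a} + (0 + 0)) :: —a→ u1, —c→ u2
  u1 = a.(0\{a} + (0 + 0)) :: —a→ u3
  u2 = a.(c.0 + a.0) :: —a→ u4
  u3 = 0\{a} + (0 + 0) :: ∅
  u4 = c.0 + a.0 :: —a→ u5, —c→ u5
  u5 = 0 :: ∅
Q's transition system — 6 states:
  v0 = c.a.(a.0 + a.0) + a.a.(0\{a} + (0 + 0)) :: —a→ v1, —c→ v2
  v1 = a.(0\{a} + (0 + 0)) :: —a→ v3
  v2 = a.(a.0 + a.0) :: —a→ v4
  v3 = 0\{a} + (0 + 0) :: ∅
  v4 = a.0 + a.0 :: —a→ v5
  v5 = 0 :: ∅
Partition-refinement fixed point:
  B0 = {u0}
  B1 = {u2}
  B2 = {u4}
  B3 = {u3, u5, v3, v5}
  B4 = {u1, v1, v4}
  B5 = {v0}
  B6 = {v2}
u0 ∈ B0, v0 ∈ B5 → different blocks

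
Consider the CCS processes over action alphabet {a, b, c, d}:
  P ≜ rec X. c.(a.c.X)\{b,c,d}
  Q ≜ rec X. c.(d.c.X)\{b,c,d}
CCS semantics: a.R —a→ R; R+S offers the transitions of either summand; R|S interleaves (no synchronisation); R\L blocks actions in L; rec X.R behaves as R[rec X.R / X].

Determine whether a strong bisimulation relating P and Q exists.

LTS(P): 3 reachable states
  u0 = rec X. c.(a.c.X)\{b,c,d} ⊢ --c--▸ u1
  u1 = (a.c.(rec X. c.(a.c.X)\{b,c,d}))\{b,c,d} ⊢ --a--▸ u2
  u2 = (c.(rec X. c.(a.c.X)\{b,c,d}))\{b,c,d} ⊢ stopped
LTS(Q): 2 reachable states
  v0 = rec X. c.(d.c.X)\{b,c,d} ⊢ --c--▸ v1
  v1 = (d.c.(rec X. c.(d.c.X)\{b,c,d}))\{b,c,d} ⊢ stopped
Partition-refinement fixed point:
  B0 = {u0}
  B1 = {u1}
  B2 = {u2, v1}
  B3 = {v0}
u0 ∈ B0, v0 ∈ B3 → different blocks

NO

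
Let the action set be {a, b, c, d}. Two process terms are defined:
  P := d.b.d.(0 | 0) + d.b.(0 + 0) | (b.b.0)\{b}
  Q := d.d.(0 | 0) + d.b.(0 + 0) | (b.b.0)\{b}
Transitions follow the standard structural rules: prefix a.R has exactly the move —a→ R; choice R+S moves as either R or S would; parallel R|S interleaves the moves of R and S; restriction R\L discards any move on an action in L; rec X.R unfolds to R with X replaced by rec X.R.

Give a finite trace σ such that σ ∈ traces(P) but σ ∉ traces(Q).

dbd

Reachable graph of P (6 states):
  m0 = d.b.d.(0 | 0) + d.b.(0 + 0) | (b.b.0)\{b} → -d-> m1, -d-> m2
  m1 = b.(0 + 0) | (b.b.0)\{b} → -b-> m3
  m2 = b.d.(0 | 0) → -b-> m4
  m3 = (0 + 0) | (b.b.0)\{b} → deadlocked
  m4 = d.(0 | 0) → -d-> m5
  m5 = 0 | 0 → deadlocked
Reachable graph of Q (5 states):
  n0 = d.d.(0 | 0) + d.b.(0 + 0) | (b.b.0)\{b} → -d-> n1, -d-> n2
  n1 = b.(0 + 0) | (b.b.0)\{b} → -b-> n3
  n2 = d.(0 | 0) → -d-> n4
  n3 = (0 + 0) | (b.b.0)\{b} → deadlocked
  n4 = 0 | 0 → deadlocked
Run σ = ⟨dbd⟩ on P: start {m0}
  [1] d ⇒ {m1, m2}
  [2] b ⇒ {m3, m4}
  [3] d ⇒ {m5}
  P completes σ.
Run σ = ⟨dbd⟩ on Q: start {n0}
  [1] d ⇒ {n1, n2}
  [2] b ⇒ {n3}
  [3] d ⇒ ∅ (Q stuck)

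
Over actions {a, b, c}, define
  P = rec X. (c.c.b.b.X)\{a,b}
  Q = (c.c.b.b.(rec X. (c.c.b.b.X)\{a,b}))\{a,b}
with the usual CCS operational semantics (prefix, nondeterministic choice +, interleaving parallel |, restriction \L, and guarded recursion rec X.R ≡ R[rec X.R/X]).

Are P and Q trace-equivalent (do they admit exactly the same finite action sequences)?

LTS(P): 3 reachable states
  m0 = rec X. (c.c.b.b.X)\{a,b} | --c--▸ m1
  m1 = (c.b.b.(rec X. (c.c.b.b.X)\{a,b}))\{a,b} | --c--▸ m2
  m2 = (b.b.(rec X. (c.c.b.b.X)\{a,b}))\{a,b} | ∅
LTS(Q): 3 reachable states
  n0 = (c.c.b.b.(rec X. (c.c.b.b.X)\{a,b}))\{a,b} | --c--▸ n1
  n1 = (c.b.b.(rec X. (c.c.b.b.X)\{a,b}))\{a,b} | --c--▸ n2
  n2 = (b.b.(rec X. (c.c.b.b.X)\{a,b}))\{a,b} | ∅
Partition-refinement fixed point:
  B0 = {m0, n0}
  B1 = {m1, n1}
  B2 = {m2, n2}
m0 ∈ B0, n0 ∈ B0 → same block
Bisimilar ⇒ trace-equivalent.

trace-equivalent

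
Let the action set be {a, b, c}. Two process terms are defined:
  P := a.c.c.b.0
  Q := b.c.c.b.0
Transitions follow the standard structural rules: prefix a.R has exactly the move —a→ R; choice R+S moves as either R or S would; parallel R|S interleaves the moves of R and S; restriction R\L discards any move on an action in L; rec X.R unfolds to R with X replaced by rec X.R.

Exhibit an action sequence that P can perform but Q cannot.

Reachable graph of P (5 states):
  p0 = a.c.c.b.0 has moves —a→ p1
  p1 = c.c.b.0 has moves —c→ p2
  p2 = c.b.0 has moves —c→ p3
  p3 = b.0 has moves —b→ p4
  p4 = 0 has moves (no moves)
Reachable graph of Q (5 states):
  q0 = b.c.c.b.0 has moves —b→ q1
  q1 = c.c.b.0 has moves —c→ q2
  q2 = c.b.0 has moves —c→ q3
  q3 = b.0 has moves —b→ q4
  q4 = 0 has moves (no moves)
Run σ = ⟨a⟩ on P: start {p0}
  after a @ step 1: {p1}
  ✓ P
Run σ = ⟨a⟩ on Q: start {q0}
  after a @ step 1: no successor for Q

a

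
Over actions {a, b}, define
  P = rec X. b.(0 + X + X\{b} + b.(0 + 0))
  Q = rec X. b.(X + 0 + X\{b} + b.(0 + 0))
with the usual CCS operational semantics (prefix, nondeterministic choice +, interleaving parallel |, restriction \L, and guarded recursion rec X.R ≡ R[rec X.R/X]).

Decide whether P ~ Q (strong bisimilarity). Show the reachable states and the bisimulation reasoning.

LTS(P): 3 reachable states
  s0 = rec X. b.(0 + X + X\{b} + b.(0 + 0)) ⊢ -b-> s1
  s1 = 0 + (rec X. b.(0 + X + X\{b} + b.(0 + 0))) + (rec X. b.(0 + X + X\{b} + b.(0 + 0)))\{b} + b.(0 + 0) ⊢ -b-> s1, -b-> s2
  s2 = 0 + 0 ⊢ stopped
LTS(Q): 3 reachable states
  t0 = rec X. b.(X + 0 + X\{b} + b.(0 + 0)) ⊢ -b-> t1
  t1 = (rec X. b.(X + 0 + X\{b} + b.(0 + 0))) + 0 + (rec X. b.(X + 0 + X\{b} + b.(0 + 0)))\{b} + b.(0 + 0) ⊢ -b-> t1, -b-> t2
  t2 = 0 + 0 ⊢ stopped
Partition-refinement fixed point:
  B0 = {s0, t0}
  B1 = {s1, t1}
  B2 = {s2, t2}
s0 ∈ B0, t0 ∈ B0 → same block

P ~ Q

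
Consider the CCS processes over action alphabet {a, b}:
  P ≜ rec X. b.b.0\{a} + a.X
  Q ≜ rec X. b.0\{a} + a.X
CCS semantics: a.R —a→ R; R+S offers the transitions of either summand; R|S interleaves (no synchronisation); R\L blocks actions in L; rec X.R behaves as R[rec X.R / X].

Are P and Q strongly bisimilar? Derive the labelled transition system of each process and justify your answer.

Reachable graph of P (3 states):
  p0 = rec X. b.b.0\{a} + a.X has moves -a-> p0, -b-> p1
  p1 = b.0\{a} has moves -b-> p2
  p2 = 0\{a} has moves ∅
Reachable graph of Q (2 states):
  q0 = rec X. b.0\{a} + a.X has moves -a-> q0, -b-> q1
  q1 = 0\{a} has moves ∅
Bisimilarity quotient blocks:
  B0 = {p0}
  B1 = {p1}
  B2 = {p2, q1}
  B3 = {q0}
p0 ∈ B0, q0 ∈ B3 → different blocks

NO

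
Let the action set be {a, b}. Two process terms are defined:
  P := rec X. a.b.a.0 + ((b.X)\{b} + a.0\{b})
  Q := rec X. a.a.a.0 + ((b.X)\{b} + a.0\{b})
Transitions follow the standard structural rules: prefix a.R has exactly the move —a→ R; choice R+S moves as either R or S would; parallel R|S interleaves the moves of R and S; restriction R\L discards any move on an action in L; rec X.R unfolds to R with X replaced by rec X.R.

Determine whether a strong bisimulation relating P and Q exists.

NO

LTS(P): 5 reachable states
  p0 = rec X. a.b.a.0 + ((b.X)\{b} + a.0\{b}) :: —a→ p1, —a→ p2
  p1 = 0\{b} :: deadlocked
  p2 = b.a.0 :: —b→ p3
  p3 = a.0 :: —a→ p4
  p4 = 0 :: deadlocked
LTS(Q): 5 reachable states
  q0 = rec X. a.a.a.0 + ((b.X)\{b} + a.0\{b}) :: —a→ q1, —a→ q2
  q1 = 0\{b} :: deadlocked
  q2 = a.a.0 :: —a→ q3
  q3 = a.0 :: —a→ q4
  q4 = 0 :: deadlocked
Coarsest stable partition (strong bisimilarity classes):
  B0 = {p0}
  B1 = {p1, p4, q1, q4}
  B2 = {p2}
  B3 = {p3, q3}
  B4 = {q0}
  B5 = {q2}
p0 ∈ B0, q0 ∈ B4 → different blocks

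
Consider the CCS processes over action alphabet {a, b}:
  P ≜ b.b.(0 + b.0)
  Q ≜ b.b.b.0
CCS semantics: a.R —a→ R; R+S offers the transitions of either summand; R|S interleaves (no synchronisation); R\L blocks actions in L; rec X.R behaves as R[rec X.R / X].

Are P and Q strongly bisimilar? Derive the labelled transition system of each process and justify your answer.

P ~ Q

P's transition system — 4 states:
  p0 = b.b.(0 + b.0) ⊢ ··b··> p1
  p1 = b.(0 + b.0) ⊢ ··b··> p2
  p2 = 0 + b.0 ⊢ ··b··> p3
  p3 = 0 ⊢ ·
Q's transition system — 4 states:
  q0 = b.b.b.0 ⊢ ··b··> q1
  q1 = b.b.0 ⊢ ··b··> q2
  q2 = b.0 ⊢ ··b··> q3
  q3 = 0 ⊢ ·
Partition-refinement fixed point:
  B0 = {p0, q0}
  B1 = {p1, q1}
  B2 = {p2, q2}
  B3 = {p3, q3}
p0 ∈ B0, q0 ∈ B0 → same block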